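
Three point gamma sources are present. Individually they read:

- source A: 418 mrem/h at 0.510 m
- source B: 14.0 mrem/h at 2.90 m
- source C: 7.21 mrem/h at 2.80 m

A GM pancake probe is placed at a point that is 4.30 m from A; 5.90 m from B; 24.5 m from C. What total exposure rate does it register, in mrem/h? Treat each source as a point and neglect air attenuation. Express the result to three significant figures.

Each source contributes Iᵢ·(dᵢ/rᵢ)²; contributions add.
A: 418 × (0.510/4.30)² = 5.880 mrem/h
B: 14.0 × (2.90/5.90)² = 3.382 mrem/h
C: 7.21 × (2.80/24.5)² = 0.09417 mrem/h
Total = 5.880 + 3.382 + 0.09417 = 9.356 mrem/h.

9.36 mrem/h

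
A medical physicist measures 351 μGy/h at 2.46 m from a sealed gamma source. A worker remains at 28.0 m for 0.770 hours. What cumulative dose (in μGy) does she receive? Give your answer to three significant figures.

2.09 μGy

By the inverse-square law, rate at 28.0 m:
351 × (2.46/28.0)² = 351 × 0.007719 = 2.709 μGy/h.
Dose = rate × time = 2.709 μGy/h × 0.7700 h = 2.086 μGy.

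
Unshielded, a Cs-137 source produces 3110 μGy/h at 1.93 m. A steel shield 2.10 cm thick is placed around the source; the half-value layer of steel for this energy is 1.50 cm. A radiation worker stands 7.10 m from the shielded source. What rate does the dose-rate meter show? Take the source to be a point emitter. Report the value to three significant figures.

87.1 μGy/h

Distance alone: (1.93/7.10)² = 0.07389, so 3110 × 0.07389 = 229.8 μGy/h.
Shield: 2.10/1.50 = 1.400 half-value layers → attenuation 2^(−1.400) = 0.3789.
Combined: 229.8 × 0.3789 = 87.07 μGy/h.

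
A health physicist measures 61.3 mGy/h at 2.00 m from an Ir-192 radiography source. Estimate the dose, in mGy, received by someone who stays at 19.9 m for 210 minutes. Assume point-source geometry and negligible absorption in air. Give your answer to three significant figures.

Intensity scales as (d₁/d₂)², so rate at 19.9 m:
61.3 × (2.00/19.9)² = 61.3 × 0.01010 = 0.6191 mGy/h.
Dose = rate × time = 0.6191 mGy/h × 3.500 h = 2.167 mGy.

2.17 mGy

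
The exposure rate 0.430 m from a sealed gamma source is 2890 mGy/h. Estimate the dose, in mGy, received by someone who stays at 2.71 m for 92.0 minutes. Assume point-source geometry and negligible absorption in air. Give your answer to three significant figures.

Intensity scales as (d₁/d₂)², so rate at 2.71 m:
2890 × (0.430/2.71)² = 2890 × 0.02518 = 72.77 mGy/h.
Dose = rate × time = 72.77 mGy/h × 1.533 h = 111.6 mGy.

112 mGy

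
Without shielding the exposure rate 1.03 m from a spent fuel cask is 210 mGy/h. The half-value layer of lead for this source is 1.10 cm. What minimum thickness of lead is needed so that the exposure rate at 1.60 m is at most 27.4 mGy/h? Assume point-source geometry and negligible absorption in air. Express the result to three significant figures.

1.83 cm

At 1.60 m, distance alone gives (1.03/1.60)² = 0.4144, so 210 × 0.4144 = 87.02 mGy/h.
Further attenuation needed: 87.02/27.4 = 3.176.
n = log₂(3.176) = 1.667 half-value layers.
Thickness = 1.667 × 1.10 cm = 1.834 cm.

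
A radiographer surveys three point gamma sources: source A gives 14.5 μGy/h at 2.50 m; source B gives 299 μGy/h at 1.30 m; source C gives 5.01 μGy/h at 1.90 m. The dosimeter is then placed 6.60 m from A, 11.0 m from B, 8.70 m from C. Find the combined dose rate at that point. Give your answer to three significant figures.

By superposition, sum each source's inverse-square contribution:
A: 14.5 × (2.50/6.60)² = 2.080 μGy/h
B: 299 × (1.30/11.0)² = 4.176 μGy/h
C: 5.01 × (1.90/8.70)² = 0.2389 μGy/h
Total = 2.080 + 4.176 + 0.2389 = 6.495 μGy/h.

6.50 μGy/h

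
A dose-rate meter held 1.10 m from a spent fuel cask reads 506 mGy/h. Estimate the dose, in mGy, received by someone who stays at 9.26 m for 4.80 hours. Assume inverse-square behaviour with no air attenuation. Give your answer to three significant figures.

Since intensity falls as 1/r², rate at 9.26 m:
506 × (1.10/9.26)² = 506 × 0.01411 = 7.140 mGy/h.
Dose = rate × time = 7.140 mGy/h × 4.800 h = 34.27 mGy.

34.3 mGy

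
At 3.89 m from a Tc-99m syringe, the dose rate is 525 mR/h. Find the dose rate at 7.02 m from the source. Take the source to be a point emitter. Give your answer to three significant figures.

161 mR/h

Since intensity falls as 1/r², the rate at 7.02 m is
(3.89/7.02)² = 0.3071, so 525 × 0.3071 = 161.2 mR/h.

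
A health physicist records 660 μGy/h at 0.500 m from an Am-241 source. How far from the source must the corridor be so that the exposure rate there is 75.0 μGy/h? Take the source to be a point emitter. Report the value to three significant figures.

Intensity scales as (d₁/d₂)², so d₂ = d₁·√(I₁/I₂).
I₁/I₂ = 660/75.0 = 8.800, so d₂ = 0.500 × √8.800 = 1.483 m.

1.48 m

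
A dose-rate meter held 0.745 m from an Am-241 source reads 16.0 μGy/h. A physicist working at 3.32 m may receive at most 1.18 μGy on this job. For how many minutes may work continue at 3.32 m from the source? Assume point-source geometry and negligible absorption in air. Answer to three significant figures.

Intensity scales as (d₁/d₂)², so rate at 3.32 m:
16.0 × (0.745/3.32)² = 16.0 × 0.05035 = 0.8056 μGy/h.
Stay time = 1.18 μGy ÷ 0.8056 μGy/h = 1.465 h = 87.90 min.

87.9 min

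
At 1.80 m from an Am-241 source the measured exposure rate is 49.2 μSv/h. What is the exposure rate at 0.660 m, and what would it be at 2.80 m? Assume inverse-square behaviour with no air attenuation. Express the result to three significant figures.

By the inverse-square law,
At 0.660 m: (1.80/0.660)² = 7.438, so 49.2 × 7.438 = 365.9 μSv/h
At 2.80 m: (0.660/2.80)² = 0.05556, so 365.9 × 0.05556 = 20.33 μSv/h.

366 μSv/h; 20.3 μSv/h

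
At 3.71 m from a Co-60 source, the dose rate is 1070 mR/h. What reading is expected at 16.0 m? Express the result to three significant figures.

Using I₁d₁² = I₂d₂², the rate at 16.0 m is
(3.71/16.0)² = 0.05377, so 1070 × 0.05377 = 57.53 mR/h.

57.5 mR/h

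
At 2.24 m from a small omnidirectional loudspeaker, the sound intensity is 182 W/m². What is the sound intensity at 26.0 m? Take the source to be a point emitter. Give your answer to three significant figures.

1.35 W/m²

Applying the 1/r² law, the rate at 26.0 m is
(2.24/26.0)² = 0.007422, so 182 × 0.007422 = 1.351 W/m².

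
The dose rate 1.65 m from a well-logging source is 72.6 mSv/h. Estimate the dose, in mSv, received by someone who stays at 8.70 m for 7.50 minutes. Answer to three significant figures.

0.326 mSv

Using I₁d₁² = I₂d₂², rate at 8.70 m:
72.6 × (1.65/8.70)² = 72.6 × 0.03597 = 2.611 mSv/h.
Dose = rate × time = 2.611 mSv/h × 0.1250 h = 0.3264 mSv.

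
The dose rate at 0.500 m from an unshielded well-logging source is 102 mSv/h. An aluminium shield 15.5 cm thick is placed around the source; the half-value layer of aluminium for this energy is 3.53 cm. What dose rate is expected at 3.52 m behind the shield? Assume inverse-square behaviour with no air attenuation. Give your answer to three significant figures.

0.0981 mSv/h

Distance alone: 102 × (0.500/3.52)² = 102 × 0.02018 = 2.058 mSv/h.
Shield: 15.5/3.53 = 4.391 half-value layers → attenuation 2^(−4.391) = 0.04766.
Combined: 2.058 × 0.04766 = 0.09808 mSv/h.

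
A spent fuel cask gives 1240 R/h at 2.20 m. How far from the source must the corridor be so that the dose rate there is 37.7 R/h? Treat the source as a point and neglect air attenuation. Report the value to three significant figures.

12.6 m

Applying the 1/r² law, d₂ = d₁·√(I₁/I₂).
I₁/I₂ = 1240/37.7 = 32.89, so d₂ = 2.20 × √32.89 = 12.62 m.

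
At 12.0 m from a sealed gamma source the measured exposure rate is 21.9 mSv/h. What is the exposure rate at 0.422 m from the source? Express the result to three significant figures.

By the inverse-square law, scaling from 12.0 m to 0.422 m:
(12.0/0.422)² = 808.6, so 21.9 × 808.6 = 17710 mSv/h.

17700 mSv/h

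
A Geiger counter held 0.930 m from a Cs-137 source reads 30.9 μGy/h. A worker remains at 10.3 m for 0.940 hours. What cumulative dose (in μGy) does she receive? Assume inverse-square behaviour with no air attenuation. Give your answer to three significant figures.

Intensity scales as (d₁/d₂)², so rate at 10.3 m:
30.9 × (0.930/10.3)² = 30.9 × 0.008153 = 0.2519 μGy/h.
Dose = rate × time = 0.2519 μGy/h × 0.9400 h = 0.2368 μGy.

0.237 μGy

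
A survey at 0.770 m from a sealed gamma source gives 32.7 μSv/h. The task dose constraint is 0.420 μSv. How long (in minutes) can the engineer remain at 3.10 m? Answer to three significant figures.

12.5 min

Using I₁d₁² = I₂d₂², rate at 3.10 m:
(0.770/3.10)² = 0.06170, so 32.7 × 0.06170 = 2.018 μSv/h.
Stay time = 0.420 μSv ÷ 2.018 μSv/h = 0.2081 h = 12.49 min.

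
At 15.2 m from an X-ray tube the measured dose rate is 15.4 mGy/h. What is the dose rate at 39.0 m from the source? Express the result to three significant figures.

2.34 mGy/h

Since intensity falls as 1/r², scaling from 15.2 m to 39.0 m:
15.4 × (15.2/39.0)² = 15.4 × 0.1519 = 2.339 mGy/h.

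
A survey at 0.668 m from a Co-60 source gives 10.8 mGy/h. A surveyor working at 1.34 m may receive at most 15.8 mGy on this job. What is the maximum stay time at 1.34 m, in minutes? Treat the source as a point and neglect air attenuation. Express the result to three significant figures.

Using I₁d₁² = I₂d₂², rate at 1.34 m:
10.8 × (0.668/1.34)² = 10.8 × 0.2485 = 2.684 mGy/h.
Stay time = 15.8 mGy ÷ 2.684 mGy/h = 5.887 h = 353.2 min.

353 min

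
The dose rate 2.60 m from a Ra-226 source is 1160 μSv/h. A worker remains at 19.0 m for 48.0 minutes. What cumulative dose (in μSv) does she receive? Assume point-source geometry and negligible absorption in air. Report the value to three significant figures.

17.4 μSv

Using I₁d₁² = I₂d₂², rate at 19.0 m:
1160 × (2.60/19.0)² = 1160 × 0.01873 = 21.73 μSv/h.
Dose = rate × time = 21.73 μSv/h × 0.8000 h = 17.38 μSv.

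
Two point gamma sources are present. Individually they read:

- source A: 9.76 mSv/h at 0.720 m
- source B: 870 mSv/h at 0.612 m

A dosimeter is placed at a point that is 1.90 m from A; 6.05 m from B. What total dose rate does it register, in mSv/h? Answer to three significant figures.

10.3 mSv/h

By superposition, sum each source's inverse-square contribution:
A: 9.76 × (0.720/1.90)² = 1.402 mSv/h
B: 870 × (0.612/6.05)² = 8.902 mSv/h
Total = 1.402 + 8.902 = 10.30 mSv/h.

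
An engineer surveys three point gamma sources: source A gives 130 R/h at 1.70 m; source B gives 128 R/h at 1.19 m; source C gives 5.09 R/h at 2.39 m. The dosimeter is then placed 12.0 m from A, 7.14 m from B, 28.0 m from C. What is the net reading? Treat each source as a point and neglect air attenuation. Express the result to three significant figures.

By superposition, sum each source's inverse-square contribution:
A: 130 × (1.70/12.0)² = 2.609 R/h
B: 128 × (1.19/7.14)² = 3.556 R/h
C: 5.09 × (2.39/28.0)² = 0.03708 R/h
Total = 2.609 + 3.556 + 0.03708 = 6.202 R/h.

6.20 R/h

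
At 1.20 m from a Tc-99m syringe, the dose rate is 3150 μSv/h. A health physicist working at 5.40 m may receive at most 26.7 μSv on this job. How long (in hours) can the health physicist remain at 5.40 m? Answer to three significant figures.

0.172 h

By the inverse-square law, rate at 5.40 m:
(1.20/5.40)² = 0.04938, so 3150 × 0.04938 = 155.5 μSv/h.
Stay time = 26.7 μSv ÷ 155.5 μSv/h = 0.1717 h.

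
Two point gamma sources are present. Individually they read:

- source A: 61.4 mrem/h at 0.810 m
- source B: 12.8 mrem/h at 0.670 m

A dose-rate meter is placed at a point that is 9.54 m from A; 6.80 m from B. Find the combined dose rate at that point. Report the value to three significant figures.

By superposition, sum each source's inverse-square contribution:
A: 61.4 × (0.810/9.54)² = 0.4426 mrem/h
B: 12.8 × (0.670/6.80)² = 0.1243 mrem/h
Total = 0.4426 + 0.1243 = 0.5669 mrem/h.

0.567 mrem/h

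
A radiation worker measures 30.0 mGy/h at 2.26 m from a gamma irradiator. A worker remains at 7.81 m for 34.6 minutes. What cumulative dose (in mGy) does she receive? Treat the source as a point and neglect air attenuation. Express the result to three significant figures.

Since intensity falls as 1/r², rate at 7.81 m:
(2.26/7.81)² = 0.08374, so 30.0 × 0.08374 = 2.512 mGy/h.
Dose = rate × time = 2.512 mGy/h × 0.5767 h = 1.449 mGy.

1.45 mGy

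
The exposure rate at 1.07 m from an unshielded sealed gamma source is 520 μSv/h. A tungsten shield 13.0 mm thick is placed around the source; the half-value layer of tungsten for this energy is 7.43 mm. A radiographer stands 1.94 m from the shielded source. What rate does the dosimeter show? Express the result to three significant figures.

47.0 μSv/h

Distance alone: (1.07/1.94)² = 0.3042, so 520 × 0.3042 = 158.2 μSv/h.
Shield: 13.0/7.43 = 1.750 half-value layers → attenuation 2^(−1.750) = 0.2973.
Combined: 158.2 × 0.2973 = 47.03 μSv/h.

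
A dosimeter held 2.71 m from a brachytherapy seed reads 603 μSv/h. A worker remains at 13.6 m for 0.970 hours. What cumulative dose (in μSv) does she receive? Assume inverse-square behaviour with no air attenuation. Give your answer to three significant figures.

Intensity scales as (d₁/d₂)², so rate at 13.6 m:
603 × (2.71/13.6)² = 603 × 0.03971 = 23.95 μSv/h.
Dose = rate × time = 23.95 μSv/h × 0.9700 h = 23.23 μSv.

23.2 μSv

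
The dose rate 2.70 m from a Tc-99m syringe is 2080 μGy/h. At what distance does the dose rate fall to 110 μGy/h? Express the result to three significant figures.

11.7 m

Applying the 1/r² law, d₂ = d₁·√(I₁/I₂).
I₁/I₂ = 2080/110 = 18.91, so d₂ = 2.70 × √18.91 = 11.74 m.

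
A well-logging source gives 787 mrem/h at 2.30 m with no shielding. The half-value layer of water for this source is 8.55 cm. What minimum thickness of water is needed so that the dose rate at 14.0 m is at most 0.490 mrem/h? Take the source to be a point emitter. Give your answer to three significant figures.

At 14.0 m, distance alone gives 787 × (2.30/14.0)² = 787 × 0.02699 = 21.24 mrem/h.
Further attenuation needed: 21.24/0.490 = 43.35.
n = log₂(43.35) = 5.438 half-value layers.
Thickness = 5.438 × 8.55 cm = 46.49 cm.

46.5 cm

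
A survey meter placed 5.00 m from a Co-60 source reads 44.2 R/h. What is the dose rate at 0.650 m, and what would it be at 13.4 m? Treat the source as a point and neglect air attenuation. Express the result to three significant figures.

2620 R/h; 6.15 R/h

Intensity scales as (d₁/d₂)², so
At 0.650 m: (5.00/0.650)² = 59.17, so 44.2 × 59.17 = 2615 R/h
At 13.4 m: (0.650/13.4)² = 0.002353, so 2615 × 0.002353 = 6.153 R/h.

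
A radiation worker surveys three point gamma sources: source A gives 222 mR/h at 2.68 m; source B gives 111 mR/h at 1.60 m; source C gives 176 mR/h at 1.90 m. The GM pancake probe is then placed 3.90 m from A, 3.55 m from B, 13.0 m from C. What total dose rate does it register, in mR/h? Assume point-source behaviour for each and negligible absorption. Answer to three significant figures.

131 mR/h

By superposition, sum each source's inverse-square contribution:
A: 222 × (2.68/3.90)² = 104.8 mR/h
B: 111 × (1.60/3.55)² = 22.55 mR/h
C: 176 × (1.90/13.0)² = 3.760 mR/h
Total = 104.8 + 22.55 + 3.760 = 131.1 mR/h.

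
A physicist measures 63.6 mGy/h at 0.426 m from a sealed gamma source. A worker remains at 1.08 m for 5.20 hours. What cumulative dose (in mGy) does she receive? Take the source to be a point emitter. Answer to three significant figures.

By the inverse-square law, rate at 1.08 m:
(0.426/1.08)² = 0.1556, so 63.6 × 0.1556 = 9.896 mGy/h.
Dose = rate × time = 9.896 mGy/h × 5.200 h = 51.46 mGy.

51.5 mGy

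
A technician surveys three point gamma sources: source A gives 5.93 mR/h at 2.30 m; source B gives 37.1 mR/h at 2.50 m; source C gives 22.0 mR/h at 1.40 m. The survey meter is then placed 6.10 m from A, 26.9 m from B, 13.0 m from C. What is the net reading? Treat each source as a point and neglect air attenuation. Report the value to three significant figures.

1.42 mR/h

By superposition, sum each source's inverse-square contribution:
A: 5.93 × (2.30/6.10)² = 0.8430 mR/h
B: 37.1 × (2.50/26.9)² = 0.3204 mR/h
C: 22.0 × (1.40/13.0)² = 0.2551 mR/h
Total = 0.8430 + 0.3204 + 0.2551 = 1.418 mR/h.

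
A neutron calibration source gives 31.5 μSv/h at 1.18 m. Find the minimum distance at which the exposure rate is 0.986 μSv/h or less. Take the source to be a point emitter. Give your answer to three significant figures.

Applying the 1/r² law, d₂ = d₁·√(I₁/I₂).
I₁/I₂ = 31.5/0.986 = 31.95, so d₂ = 1.18 × √31.95 = 6.670 m.

6.67 m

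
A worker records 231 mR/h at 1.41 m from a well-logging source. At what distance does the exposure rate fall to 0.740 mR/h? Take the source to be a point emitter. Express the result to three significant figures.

24.9 m

Using I₁d₁² = I₂d₂², d₂ = d₁·√(I₁/I₂).
I₁/I₂ = 231/0.740 = 312.2, so d₂ = 1.41 × √312.2 = 24.91 m.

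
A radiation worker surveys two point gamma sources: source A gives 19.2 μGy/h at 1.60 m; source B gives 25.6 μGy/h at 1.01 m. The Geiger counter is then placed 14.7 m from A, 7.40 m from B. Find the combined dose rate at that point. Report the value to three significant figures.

0.704 μGy/h

By superposition, sum each source's inverse-square contribution:
A: 19.2 × (1.60/14.7)² = 0.2275 μGy/h
B: 25.6 × (1.01/7.40)² = 0.4769 μGy/h
Total = 0.2275 + 0.4769 = 0.7044 μGy/h.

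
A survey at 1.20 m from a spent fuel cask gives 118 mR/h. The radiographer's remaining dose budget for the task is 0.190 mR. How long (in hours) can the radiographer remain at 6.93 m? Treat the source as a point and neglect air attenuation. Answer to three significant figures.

Since intensity falls as 1/r², rate at 6.93 m:
118 × (1.20/6.93)² = 118 × 0.02998 = 3.538 mR/h.
Stay time = 0.190 mR ÷ 3.538 mR/h = 0.05370 h.

0.0537 h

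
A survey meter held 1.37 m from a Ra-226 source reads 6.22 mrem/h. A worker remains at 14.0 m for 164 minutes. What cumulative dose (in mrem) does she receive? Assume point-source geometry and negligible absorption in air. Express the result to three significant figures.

Applying the 1/r² law, rate at 14.0 m:
6.22 × (1.37/14.0)² = 6.22 × 0.009576 = 0.05956 mrem/h.
Dose = rate × time = 0.05956 mrem/h × 2.733 h = 0.1628 mrem.

0.163 mrem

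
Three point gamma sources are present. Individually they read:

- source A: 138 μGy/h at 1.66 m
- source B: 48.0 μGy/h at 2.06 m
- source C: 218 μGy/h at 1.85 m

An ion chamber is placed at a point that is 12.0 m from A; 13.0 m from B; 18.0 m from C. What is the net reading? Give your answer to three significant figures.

By superposition, sum each source's inverse-square contribution:
A: 138 × (1.66/12.0)² = 2.641 μGy/h
B: 48.0 × (2.06/13.0)² = 1.205 μGy/h
C: 218 × (1.85/18.0)² = 2.303 μGy/h
Total = 2.641 + 1.205 + 2.303 = 6.149 μGy/h.

6.15 μGy/h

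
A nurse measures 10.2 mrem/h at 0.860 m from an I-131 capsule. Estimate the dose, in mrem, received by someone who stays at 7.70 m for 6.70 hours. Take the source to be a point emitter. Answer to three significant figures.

0.852 mrem

Intensity scales as (d₁/d₂)², so rate at 7.70 m:
10.2 × (0.860/7.70)² = 10.2 × 0.01247 = 0.1272 mrem/h.
Dose = rate × time = 0.1272 mrem/h × 6.700 h = 0.8522 mrem.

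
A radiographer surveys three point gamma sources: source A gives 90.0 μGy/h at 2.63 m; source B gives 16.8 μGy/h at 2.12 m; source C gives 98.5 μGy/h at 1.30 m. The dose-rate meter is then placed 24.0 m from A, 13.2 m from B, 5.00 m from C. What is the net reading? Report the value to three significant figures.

8.17 μGy/h

By superposition, sum each source's inverse-square contribution:
A: 90.0 × (2.63/24.0)² = 1.081 μGy/h
B: 16.8 × (2.12/13.2)² = 0.4333 μGy/h
C: 98.5 × (1.30/5.00)² = 6.659 μGy/h
Total = 1.081 + 0.4333 + 6.659 = 8.173 μGy/h.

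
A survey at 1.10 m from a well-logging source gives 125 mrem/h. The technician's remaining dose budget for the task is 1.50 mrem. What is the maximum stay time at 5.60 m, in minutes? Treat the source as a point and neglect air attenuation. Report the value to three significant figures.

Intensity scales as (d₁/d₂)², so rate at 5.60 m:
125 × (1.10/5.60)² = 125 × 0.03858 = 4.823 mrem/h.
Stay time = 1.50 mrem ÷ 4.823 mrem/h = 0.3110 h = 18.66 min.

18.7 min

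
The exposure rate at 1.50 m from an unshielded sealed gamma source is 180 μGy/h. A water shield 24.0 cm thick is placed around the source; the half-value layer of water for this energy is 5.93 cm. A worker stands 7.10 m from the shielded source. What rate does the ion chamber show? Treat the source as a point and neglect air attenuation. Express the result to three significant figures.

0.486 μGy/h

Distance alone: (1.50/7.10)² = 0.04463, so 180 × 0.04463 = 8.033 μGy/h.
Shield: 24.0/5.93 = 4.047 half-value layers → attenuation 2^(−4.047) = 0.06050.
Combined: 8.033 × 0.06050 = 0.4860 μGy/h.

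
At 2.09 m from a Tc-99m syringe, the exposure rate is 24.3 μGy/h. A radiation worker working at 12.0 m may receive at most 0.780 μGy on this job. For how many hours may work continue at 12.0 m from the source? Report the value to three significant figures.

Intensity scales as (d₁/d₂)², so rate at 12.0 m:
24.3 × (2.09/12.0)² = 24.3 × 0.03033 = 0.7370 μGy/h.
Stay time = 0.780 μGy ÷ 0.7370 μGy/h = 1.058 h.

1.06 h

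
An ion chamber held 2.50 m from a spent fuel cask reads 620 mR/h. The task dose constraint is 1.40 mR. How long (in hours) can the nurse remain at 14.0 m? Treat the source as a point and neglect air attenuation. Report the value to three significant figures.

Using I₁d₁² = I₂d₂², rate at 14.0 m:
620 × (2.50/14.0)² = 620 × 0.03189 = 19.77 mR/h.
Stay time = 1.40 mR ÷ 19.77 mR/h = 0.07081 h.

0.0708 h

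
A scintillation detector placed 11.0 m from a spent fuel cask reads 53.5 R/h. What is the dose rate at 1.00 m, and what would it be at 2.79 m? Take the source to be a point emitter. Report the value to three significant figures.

6470 R/h; 832 R/h

By the inverse-square law,
At 1.00 m: (11.0/1.00)² = 121.0, so 53.5 × 121.0 = 6474 R/h
At 2.79 m: (1.00/2.79)² = 0.1285, so 6474 × 0.1285 = 831.9 R/h.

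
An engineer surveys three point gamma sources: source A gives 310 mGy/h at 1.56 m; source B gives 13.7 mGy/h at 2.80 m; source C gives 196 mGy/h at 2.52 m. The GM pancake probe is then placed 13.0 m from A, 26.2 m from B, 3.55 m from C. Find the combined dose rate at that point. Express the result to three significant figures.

Each source contributes Iᵢ·(dᵢ/rᵢ)²; contributions add.
A: 310 × (1.56/13.0)² = 4.464 mGy/h
B: 13.7 × (2.80/26.2)² = 0.1565 mGy/h
C: 196 × (2.52/3.55)² = 98.76 mGy/h
Total = 4.464 + 0.1565 + 98.76 = 103.4 mGy/h.

103 mGy/h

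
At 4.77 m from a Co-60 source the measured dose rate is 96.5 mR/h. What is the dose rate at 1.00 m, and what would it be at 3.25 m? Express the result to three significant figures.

2200 mR/h; 208 mR/h

Using I₁d₁² = I₂d₂²,
At 1.00 m: (4.77/1.00)² = 22.75, so 96.5 × 22.75 = 2195 mR/h
At 3.25 m: 2195 × (1.00/3.25)² = 2195 × 0.09467 = 207.8 mR/h.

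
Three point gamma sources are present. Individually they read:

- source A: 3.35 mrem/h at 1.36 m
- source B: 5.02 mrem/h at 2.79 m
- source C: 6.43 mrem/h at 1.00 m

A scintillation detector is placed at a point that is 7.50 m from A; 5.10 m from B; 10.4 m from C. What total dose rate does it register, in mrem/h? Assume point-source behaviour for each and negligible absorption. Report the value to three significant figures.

By superposition, sum each source's inverse-square contribution:
A: 3.35 × (1.36/7.50)² = 0.1102 mrem/h
B: 5.02 × (2.79/5.10)² = 1.502 mrem/h
C: 6.43 × (1.00/10.4)² = 0.05945 mrem/h
Total = 0.1102 + 1.502 + 0.05945 = 1.672 mrem/h.

1.67 mrem/h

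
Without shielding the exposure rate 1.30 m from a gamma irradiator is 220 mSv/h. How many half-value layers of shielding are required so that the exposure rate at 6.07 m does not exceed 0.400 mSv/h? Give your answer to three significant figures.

At 6.07 m, distance alone gives 220 × (1.30/6.07)² = 220 × 0.04587 = 10.09 mSv/h.
Further attenuation needed: 10.09/0.400 = 25.22.
n = log₂(25.22) = 4.656 half-value layers.

4.66 half-value layers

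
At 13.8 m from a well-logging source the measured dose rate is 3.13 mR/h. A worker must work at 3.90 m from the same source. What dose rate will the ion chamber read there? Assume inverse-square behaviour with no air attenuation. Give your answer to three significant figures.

Using I₁d₁² = I₂d₂², scaling from 13.8 m to 3.90 m:
(13.8/3.90)² = 12.52, so 3.13 × 12.52 = 39.19 mR/h.

39.2 mR/h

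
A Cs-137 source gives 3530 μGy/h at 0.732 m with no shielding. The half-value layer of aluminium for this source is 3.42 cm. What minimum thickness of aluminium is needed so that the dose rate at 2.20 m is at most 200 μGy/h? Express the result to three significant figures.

3.31 cm

At 2.20 m, distance alone gives 3530 × (0.732/2.20)² = 3530 × 0.1107 = 390.8 μGy/h.
Further attenuation needed: 390.8/200 = 1.954.
n = log₂(1.954) = 0.9664 half-value layers.
Thickness = 0.9664 × 3.42 cm = 3.305 cm.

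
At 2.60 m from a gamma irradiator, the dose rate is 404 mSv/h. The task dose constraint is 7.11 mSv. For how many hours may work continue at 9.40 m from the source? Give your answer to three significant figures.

0.230 h

By the inverse-square law, rate at 9.40 m:
404 × (2.60/9.40)² = 404 × 0.07651 = 30.91 mSv/h.
Stay time = 7.11 mSv ÷ 30.91 mSv/h = 0.2300 h.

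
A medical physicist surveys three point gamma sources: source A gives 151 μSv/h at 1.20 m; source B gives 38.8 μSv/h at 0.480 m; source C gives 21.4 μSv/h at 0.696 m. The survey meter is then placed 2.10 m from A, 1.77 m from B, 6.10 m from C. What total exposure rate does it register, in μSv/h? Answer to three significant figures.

52.4 μSv/h

Each source contributes Iᵢ·(dᵢ/rᵢ)²; contributions add.
A: 151 × (1.20/2.10)² = 49.31 μSv/h
B: 38.8 × (0.480/1.77)² = 2.853 μSv/h
C: 21.4 × (0.696/6.10)² = 0.2786 μSv/h
Total = 49.31 + 2.853 + 0.2786 = 52.44 μSv/h.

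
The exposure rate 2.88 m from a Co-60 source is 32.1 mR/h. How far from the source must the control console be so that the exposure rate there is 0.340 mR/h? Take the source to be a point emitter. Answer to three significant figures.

By the inverse-square law, d₂ = d₁·√(I₁/I₂).
I₁/I₂ = 32.1/0.340 = 94.41, so d₂ = 2.88 × √94.41 = 27.98 m.

28.0 m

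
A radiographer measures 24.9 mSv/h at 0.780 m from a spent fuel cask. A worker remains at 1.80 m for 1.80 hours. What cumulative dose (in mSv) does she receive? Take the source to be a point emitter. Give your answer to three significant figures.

Applying the 1/r² law, rate at 1.80 m:
24.9 × (0.780/1.80)² = 24.9 × 0.1878 = 4.676 mSv/h.
Dose = rate × time = 4.676 mSv/h × 1.800 h = 8.417 mSv.

8.42 mSv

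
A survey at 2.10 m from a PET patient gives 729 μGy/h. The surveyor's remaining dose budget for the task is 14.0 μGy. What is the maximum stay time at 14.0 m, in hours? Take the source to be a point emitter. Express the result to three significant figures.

0.854 h

Applying the 1/r² law, rate at 14.0 m:
(2.10/14.0)² = 0.02250, so 729 × 0.02250 = 16.40 μGy/h.
Stay time = 14.0 μGy ÷ 16.40 μGy/h = 0.8537 h.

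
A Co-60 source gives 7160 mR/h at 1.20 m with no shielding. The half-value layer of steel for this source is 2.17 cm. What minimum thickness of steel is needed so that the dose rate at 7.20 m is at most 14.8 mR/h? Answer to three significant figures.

At 7.20 m, distance alone gives 7160 × (1.20/7.20)² = 7160 × 0.02778 = 198.9 mR/h.
Further attenuation needed: 198.9/14.8 = 13.44.
n = log₂(13.44) = 3.748 half-value layers.
Thickness = 3.748 × 2.17 cm = 8.133 cm.

8.13 cm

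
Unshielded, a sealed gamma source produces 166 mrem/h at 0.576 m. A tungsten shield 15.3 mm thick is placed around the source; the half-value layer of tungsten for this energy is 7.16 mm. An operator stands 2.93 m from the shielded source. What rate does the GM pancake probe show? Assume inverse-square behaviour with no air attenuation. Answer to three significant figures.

1.46 mrem/h

Distance alone: 166 × (0.576/2.93)² = 166 × 0.03865 = 6.416 mrem/h.
Shield: 15.3/7.16 = 2.137 half-value layers → attenuation 2^(−2.137) = 0.2274.
Combined: 6.416 × 0.2274 = 1.459 mrem/h.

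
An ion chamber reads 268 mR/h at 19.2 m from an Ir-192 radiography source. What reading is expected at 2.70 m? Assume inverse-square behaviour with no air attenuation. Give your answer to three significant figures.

Using I₁d₁² = I₂d₂², the rate at 2.70 m is
268 × (19.2/2.70)² = 268 × 50.57 = 13550 mR/h.

13600 mR/h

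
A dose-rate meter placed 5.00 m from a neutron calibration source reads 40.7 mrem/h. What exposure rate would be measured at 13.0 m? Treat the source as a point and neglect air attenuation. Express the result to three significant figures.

Intensity scales as (d₁/d₂)², so scaling from 5.00 m to 13.0 m:
40.7 × (5.00/13.0)² = 40.7 × 0.1479 = 6.020 mrem/h.

6.02 mrem/h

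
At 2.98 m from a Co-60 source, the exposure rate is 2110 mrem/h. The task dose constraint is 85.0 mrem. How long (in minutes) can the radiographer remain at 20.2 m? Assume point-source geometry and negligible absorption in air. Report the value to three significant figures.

111 min

By the inverse-square law, rate at 20.2 m:
(2.98/20.2)² = 0.02176, so 2110 × 0.02176 = 45.91 mrem/h.
Stay time = 85.0 mrem ÷ 45.91 mrem/h = 1.851 h = 111.1 min.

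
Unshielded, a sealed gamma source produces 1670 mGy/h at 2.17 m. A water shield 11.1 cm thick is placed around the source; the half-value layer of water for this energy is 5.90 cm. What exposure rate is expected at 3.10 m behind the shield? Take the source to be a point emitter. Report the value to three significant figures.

Distance alone: (2.17/3.10)² = 0.4900, so 1670 × 0.4900 = 818.3 mGy/h.
Shield: 11.1/5.90 = 1.881 half-value layers → attenuation 2^(−1.881) = 0.2715.
Combined: 818.3 × 0.2715 = 222.2 mGy/h.

222 mGy/h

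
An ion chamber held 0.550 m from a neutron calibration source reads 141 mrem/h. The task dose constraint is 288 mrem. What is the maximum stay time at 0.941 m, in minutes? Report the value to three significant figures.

359 min

Intensity scales as (d₁/d₂)², so rate at 0.941 m:
141 × (0.550/0.941)² = 141 × 0.3416 = 48.17 mrem/h.
Stay time = 288 mrem ÷ 48.17 mrem/h = 5.979 h = 358.7 min.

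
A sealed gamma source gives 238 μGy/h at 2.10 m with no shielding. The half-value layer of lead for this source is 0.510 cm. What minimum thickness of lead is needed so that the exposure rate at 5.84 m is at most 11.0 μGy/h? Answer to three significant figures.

0.757 cm

At 5.84 m, distance alone gives 238 × (2.10/5.84)² = 238 × 0.1293 = 30.77 μGy/h.
Further attenuation needed: 30.77/11.0 = 2.797.
n = log₂(2.797) = 1.484 half-value layers.
Thickness = 1.484 × 0.510 cm = 0.7568 cm.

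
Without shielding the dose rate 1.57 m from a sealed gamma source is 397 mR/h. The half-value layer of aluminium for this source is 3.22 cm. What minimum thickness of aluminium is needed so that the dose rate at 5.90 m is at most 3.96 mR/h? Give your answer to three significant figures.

At 5.90 m, distance alone gives (1.57/5.90)² = 0.07081, so 397 × 0.07081 = 28.11 mR/h.
Further attenuation needed: 28.11/3.96 = 7.098.
n = log₂(7.098) = 2.827 half-value layers.
Thickness = 2.827 × 3.22 cm = 9.103 cm.

9.10 cm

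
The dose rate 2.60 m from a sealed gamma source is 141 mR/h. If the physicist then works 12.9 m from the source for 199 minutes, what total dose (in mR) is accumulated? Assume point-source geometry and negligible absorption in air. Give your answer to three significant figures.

19.0 mR

Intensity scales as (d₁/d₂)², so rate at 12.9 m:
141 × (2.60/12.9)² = 141 × 0.04062 = 5.727 mR/h.
Dose = rate × time = 5.727 mR/h × 3.317 h = 19.00 mR.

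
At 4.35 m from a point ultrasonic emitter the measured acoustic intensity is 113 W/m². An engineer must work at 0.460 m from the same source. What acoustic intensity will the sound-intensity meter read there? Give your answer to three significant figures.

Since intensity falls as 1/r², scaling from 4.35 m to 0.460 m:
(4.35/0.460)² = 89.43, so 113 × 89.43 = 10110 W/m².

10100 W/m²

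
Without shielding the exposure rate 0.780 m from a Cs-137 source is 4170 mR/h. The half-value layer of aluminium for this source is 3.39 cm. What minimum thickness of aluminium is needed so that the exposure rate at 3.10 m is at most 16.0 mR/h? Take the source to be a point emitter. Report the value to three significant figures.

13.7 cm

At 3.10 m, distance alone gives (0.780/3.10)² = 0.06331, so 4170 × 0.06331 = 264.0 mR/h.
Further attenuation needed: 264.0/16.0 = 16.50.
n = log₂(16.50) = 4.044 half-value layers.
Thickness = 4.044 × 3.39 cm = 13.71 cm.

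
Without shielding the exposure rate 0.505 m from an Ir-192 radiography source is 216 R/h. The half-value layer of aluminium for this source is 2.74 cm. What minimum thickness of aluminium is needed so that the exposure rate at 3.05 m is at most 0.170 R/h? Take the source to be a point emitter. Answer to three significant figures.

14.0 cm

At 3.05 m, distance alone gives 216 × (0.505/3.05)² = 216 × 0.02741 = 5.921 R/h.
Further attenuation needed: 5.921/0.170 = 34.83.
n = log₂(34.83) = 5.122 half-value layers.
Thickness = 5.122 × 2.74 cm = 14.03 cm.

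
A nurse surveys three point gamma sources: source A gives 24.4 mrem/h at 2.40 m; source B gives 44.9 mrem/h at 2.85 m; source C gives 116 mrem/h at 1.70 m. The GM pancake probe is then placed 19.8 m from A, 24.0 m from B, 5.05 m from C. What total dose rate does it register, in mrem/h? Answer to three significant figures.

14.1 mrem/h

By superposition, sum each source's inverse-square contribution:
A: 24.4 × (2.40/19.8)² = 0.3585 mrem/h
B: 44.9 × (2.85/24.0)² = 0.6332 mrem/h
C: 116 × (1.70/5.05)² = 13.15 mrem/h
Total = 0.3585 + 0.6332 + 13.15 = 14.14 mrem/h.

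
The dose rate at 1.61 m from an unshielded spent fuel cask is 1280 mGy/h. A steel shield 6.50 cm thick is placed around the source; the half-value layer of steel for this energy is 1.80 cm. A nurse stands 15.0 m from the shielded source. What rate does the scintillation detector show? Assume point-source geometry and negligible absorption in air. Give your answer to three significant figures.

Distance alone: 1280 × (1.61/15.0)² = 1280 × 0.01152 = 14.75 mGy/h.
Shield: 6.50/1.80 = 3.611 half-value layers → attenuation 2^(−3.611) = 0.08184.
Combined: 14.75 × 0.08184 = 1.207 mGy/h.

1.21 mGy/h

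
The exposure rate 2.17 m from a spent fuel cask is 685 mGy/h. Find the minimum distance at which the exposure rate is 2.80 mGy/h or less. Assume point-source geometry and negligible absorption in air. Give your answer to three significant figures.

33.9 m

By the inverse-square law, d₂ = d₁·√(I₁/I₂).
I₁/I₂ = 685/2.80 = 244.6, so d₂ = 2.17 × √244.6 = 33.94 m.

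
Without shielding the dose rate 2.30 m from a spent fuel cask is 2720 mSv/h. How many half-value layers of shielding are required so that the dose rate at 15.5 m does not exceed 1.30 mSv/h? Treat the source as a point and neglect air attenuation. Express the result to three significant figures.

5.53 half-value layers

At 15.5 m, distance alone gives (2.30/15.5)² = 0.02202, so 2720 × 0.02202 = 59.89 mSv/h.
Further attenuation needed: 59.89/1.30 = 46.07.
n = log₂(46.07) = 5.526 half-value layers.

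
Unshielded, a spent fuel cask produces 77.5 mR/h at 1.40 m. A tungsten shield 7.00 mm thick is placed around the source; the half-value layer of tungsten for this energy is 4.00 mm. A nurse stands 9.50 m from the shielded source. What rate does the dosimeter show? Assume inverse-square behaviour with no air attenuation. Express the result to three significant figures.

Distance alone: 77.5 × (1.40/9.50)² = 77.5 × 0.02172 = 1.683 mR/h.
Shield: 7.00/4.00 = 1.750 half-value layers → attenuation 2^(−1.750) = 0.2973.
Combined: 1.683 × 0.2973 = 0.5004 mR/h.

0.500 mR/h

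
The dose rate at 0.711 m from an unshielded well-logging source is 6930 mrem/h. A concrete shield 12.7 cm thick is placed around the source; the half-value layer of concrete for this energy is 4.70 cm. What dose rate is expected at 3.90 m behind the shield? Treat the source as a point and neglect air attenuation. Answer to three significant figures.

Distance alone: (0.711/3.90)² = 0.03324, so 6930 × 0.03324 = 230.4 mrem/h.
Shield: 12.7/4.70 = 2.702 half-value layers → attenuation 2^(−2.702) = 0.1537.
Combined: 230.4 × 0.1537 = 35.41 mrem/h.

35.4 mrem/h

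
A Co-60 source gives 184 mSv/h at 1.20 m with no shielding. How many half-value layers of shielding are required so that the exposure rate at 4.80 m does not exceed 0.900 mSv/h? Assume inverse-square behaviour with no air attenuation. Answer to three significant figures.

At 4.80 m, distance alone gives (1.20/4.80)² = 0.06250, so 184 × 0.06250 = 11.50 mSv/h.
Further attenuation needed: 11.50/0.900 = 12.78.
n = log₂(12.78) = 3.676 half-value layers.

3.68 half-value layers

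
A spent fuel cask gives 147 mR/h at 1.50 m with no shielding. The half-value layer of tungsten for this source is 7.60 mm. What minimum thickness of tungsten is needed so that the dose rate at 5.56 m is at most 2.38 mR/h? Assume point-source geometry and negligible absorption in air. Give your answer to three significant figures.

At 5.56 m, distance alone gives 147 × (1.50/5.56)² = 147 × 0.07278 = 10.70 mR/h.
Further attenuation needed: 10.70/2.38 = 4.496.
n = log₂(4.496) = 2.169 half-value layers.
Thickness = 2.169 × 7.60 mm = 16.48 mm.

16.5 mm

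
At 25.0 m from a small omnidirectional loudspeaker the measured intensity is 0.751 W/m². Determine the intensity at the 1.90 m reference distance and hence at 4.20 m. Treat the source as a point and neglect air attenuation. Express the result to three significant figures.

130 W/m²; 26.6 W/m²

Intensity scales as (d₁/d₂)², so
At 1.90 m: (25.0/1.90)² = 173.1, so 0.751 × 173.1 = 130.0 W/m²
At 4.20 m: 130.0 × (1.90/4.20)² = 130.0 × 0.2046 = 26.60 W/m².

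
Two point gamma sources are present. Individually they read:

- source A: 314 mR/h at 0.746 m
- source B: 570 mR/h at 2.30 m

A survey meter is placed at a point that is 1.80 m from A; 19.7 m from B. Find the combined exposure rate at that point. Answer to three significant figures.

By superposition, sum each source's inverse-square contribution:
A: 314 × (0.746/1.80)² = 53.93 mR/h
B: 570 × (2.30/19.7)² = 7.770 mR/h
Total = 53.93 + 7.770 = 61.70 mR/h.

61.7 mR/h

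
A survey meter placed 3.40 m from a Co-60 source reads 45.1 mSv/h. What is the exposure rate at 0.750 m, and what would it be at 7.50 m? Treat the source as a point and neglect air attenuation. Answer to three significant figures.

927 mSv/h; 9.27 mSv/h

Applying the 1/r² law,
At 0.750 m: 45.1 × (3.40/0.750)² = 45.1 × 20.55 = 926.8 mSv/h
At 7.50 m: 926.8 × (0.750/7.50)² = 926.8 × 0.01000 = 9.268 mSv/h.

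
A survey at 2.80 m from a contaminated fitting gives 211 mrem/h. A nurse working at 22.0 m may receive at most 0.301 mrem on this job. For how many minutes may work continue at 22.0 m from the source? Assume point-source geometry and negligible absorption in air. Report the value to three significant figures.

Applying the 1/r² law, rate at 22.0 m:
(2.80/22.0)² = 0.01620, so 211 × 0.01620 = 3.418 mrem/h.
Stay time = 0.301 mrem ÷ 3.418 mrem/h = 0.08806 h = 5.284 min.

5.28 min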